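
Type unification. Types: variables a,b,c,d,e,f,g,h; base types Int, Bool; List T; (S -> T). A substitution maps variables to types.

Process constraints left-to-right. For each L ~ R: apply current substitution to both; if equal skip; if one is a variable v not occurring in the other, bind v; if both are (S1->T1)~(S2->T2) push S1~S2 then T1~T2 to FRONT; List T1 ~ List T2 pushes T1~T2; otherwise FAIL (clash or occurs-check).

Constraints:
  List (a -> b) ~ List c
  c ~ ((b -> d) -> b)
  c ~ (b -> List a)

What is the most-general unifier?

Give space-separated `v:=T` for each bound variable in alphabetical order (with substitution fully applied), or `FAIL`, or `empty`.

Answer: FAIL

Derivation:
step 1: unify List (a -> b) ~ List c  [subst: {-} | 2 pending]
  -> decompose List: push (a -> b)~c
step 2: unify (a -> b) ~ c  [subst: {-} | 2 pending]
  bind c := (a -> b)
step 3: unify (a -> b) ~ ((b -> d) -> b)  [subst: {c:=(a -> b)} | 1 pending]
  -> decompose arrow: push a~(b -> d), b~b
step 4: unify a ~ (b -> d)  [subst: {c:=(a -> b)} | 2 pending]
  bind a := (b -> d)
step 5: unify b ~ b  [subst: {c:=(a -> b), a:=(b -> d)} | 1 pending]
  -> identical, skip
step 6: unify ((b -> d) -> b) ~ (b -> List (b -> d))  [subst: {c:=(a -> b), a:=(b -> d)} | 0 pending]
  -> decompose arrow: push (b -> d)~b, b~List (b -> d)
step 7: unify (b -> d) ~ b  [subst: {c:=(a -> b), a:=(b -> d)} | 1 pending]
  occurs-check fail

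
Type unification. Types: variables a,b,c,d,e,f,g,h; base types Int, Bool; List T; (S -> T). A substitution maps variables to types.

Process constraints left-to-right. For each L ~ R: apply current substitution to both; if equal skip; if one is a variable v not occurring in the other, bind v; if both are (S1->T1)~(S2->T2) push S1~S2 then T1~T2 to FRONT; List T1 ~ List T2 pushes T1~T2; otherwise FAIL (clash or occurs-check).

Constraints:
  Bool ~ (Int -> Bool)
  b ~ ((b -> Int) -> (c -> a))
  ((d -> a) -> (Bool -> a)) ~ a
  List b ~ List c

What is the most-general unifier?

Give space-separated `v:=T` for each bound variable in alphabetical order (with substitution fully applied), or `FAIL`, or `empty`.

Answer: FAIL

Derivation:
step 1: unify Bool ~ (Int -> Bool)  [subst: {-} | 3 pending]
  clash: Bool vs (Int -> Bool)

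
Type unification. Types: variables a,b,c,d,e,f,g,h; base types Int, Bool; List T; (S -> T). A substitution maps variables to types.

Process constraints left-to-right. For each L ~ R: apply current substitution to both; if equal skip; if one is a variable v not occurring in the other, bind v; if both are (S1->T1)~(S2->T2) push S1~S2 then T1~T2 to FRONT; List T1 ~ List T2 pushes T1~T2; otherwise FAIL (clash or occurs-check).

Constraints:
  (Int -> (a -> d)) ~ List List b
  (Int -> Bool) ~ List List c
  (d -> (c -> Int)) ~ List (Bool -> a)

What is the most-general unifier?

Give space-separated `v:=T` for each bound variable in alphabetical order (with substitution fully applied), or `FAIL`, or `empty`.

Answer: FAIL

Derivation:
step 1: unify (Int -> (a -> d)) ~ List List b  [subst: {-} | 2 pending]
  clash: (Int -> (a -> d)) vs List List b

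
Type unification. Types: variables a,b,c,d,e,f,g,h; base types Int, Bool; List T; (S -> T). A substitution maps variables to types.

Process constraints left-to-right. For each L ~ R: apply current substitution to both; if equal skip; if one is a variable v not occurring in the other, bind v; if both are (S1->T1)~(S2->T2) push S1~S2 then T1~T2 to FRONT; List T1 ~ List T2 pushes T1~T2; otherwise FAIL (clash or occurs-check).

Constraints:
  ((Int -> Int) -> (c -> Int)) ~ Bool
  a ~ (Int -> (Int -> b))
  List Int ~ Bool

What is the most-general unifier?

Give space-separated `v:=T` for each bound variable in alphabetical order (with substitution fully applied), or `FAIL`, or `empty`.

step 1: unify ((Int -> Int) -> (c -> Int)) ~ Bool  [subst: {-} | 2 pending]
  clash: ((Int -> Int) -> (c -> Int)) vs Bool

Answer: FAIL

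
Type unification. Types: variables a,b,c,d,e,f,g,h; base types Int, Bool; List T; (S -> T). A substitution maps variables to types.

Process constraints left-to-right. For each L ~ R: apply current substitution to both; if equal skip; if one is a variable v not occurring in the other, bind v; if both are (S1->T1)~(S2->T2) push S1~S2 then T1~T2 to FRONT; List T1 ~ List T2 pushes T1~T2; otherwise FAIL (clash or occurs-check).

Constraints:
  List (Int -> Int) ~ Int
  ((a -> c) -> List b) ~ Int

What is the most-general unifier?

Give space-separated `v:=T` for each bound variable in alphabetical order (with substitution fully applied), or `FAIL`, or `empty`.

step 1: unify List (Int -> Int) ~ Int  [subst: {-} | 1 pending]
  clash: List (Int -> Int) vs Int

Answer: FAIL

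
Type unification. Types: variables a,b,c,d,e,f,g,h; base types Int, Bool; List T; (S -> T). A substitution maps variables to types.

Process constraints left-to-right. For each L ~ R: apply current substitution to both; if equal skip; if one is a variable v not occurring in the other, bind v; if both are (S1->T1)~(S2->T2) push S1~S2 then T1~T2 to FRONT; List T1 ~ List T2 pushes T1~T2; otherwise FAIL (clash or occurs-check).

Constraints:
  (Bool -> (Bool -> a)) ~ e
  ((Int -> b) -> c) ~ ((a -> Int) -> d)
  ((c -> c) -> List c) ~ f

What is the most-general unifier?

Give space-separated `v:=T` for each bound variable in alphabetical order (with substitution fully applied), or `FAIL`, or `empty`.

step 1: unify (Bool -> (Bool -> a)) ~ e  [subst: {-} | 2 pending]
  bind e := (Bool -> (Bool -> a))
step 2: unify ((Int -> b) -> c) ~ ((a -> Int) -> d)  [subst: {e:=(Bool -> (Bool -> a))} | 1 pending]
  -> decompose arrow: push (Int -> b)~(a -> Int), c~d
step 3: unify (Int -> b) ~ (a -> Int)  [subst: {e:=(Bool -> (Bool -> a))} | 2 pending]
  -> decompose arrow: push Int~a, b~Int
step 4: unify Int ~ a  [subst: {e:=(Bool -> (Bool -> a))} | 3 pending]
  bind a := Int
step 5: unify b ~ Int  [subst: {e:=(Bool -> (Bool -> a)), a:=Int} | 2 pending]
  bind b := Int
step 6: unify c ~ d  [subst: {e:=(Bool -> (Bool -> a)), a:=Int, b:=Int} | 1 pending]
  bind c := d
step 7: unify ((d -> d) -> List d) ~ f  [subst: {e:=(Bool -> (Bool -> a)), a:=Int, b:=Int, c:=d} | 0 pending]
  bind f := ((d -> d) -> List d)

Answer: a:=Int b:=Int c:=d e:=(Bool -> (Bool -> Int)) f:=((d -> d) -> List d)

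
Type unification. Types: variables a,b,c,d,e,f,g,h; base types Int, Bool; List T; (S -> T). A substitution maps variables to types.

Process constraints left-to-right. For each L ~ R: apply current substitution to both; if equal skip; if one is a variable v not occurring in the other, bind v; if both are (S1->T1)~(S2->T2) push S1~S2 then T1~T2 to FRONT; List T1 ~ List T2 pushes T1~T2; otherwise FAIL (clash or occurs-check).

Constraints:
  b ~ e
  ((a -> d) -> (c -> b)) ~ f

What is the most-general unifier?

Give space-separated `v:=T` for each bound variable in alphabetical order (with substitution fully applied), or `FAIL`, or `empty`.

step 1: unify b ~ e  [subst: {-} | 1 pending]
  bind b := e
step 2: unify ((a -> d) -> (c -> e)) ~ f  [subst: {b:=e} | 0 pending]
  bind f := ((a -> d) -> (c -> e))

Answer: b:=e f:=((a -> d) -> (c -> e))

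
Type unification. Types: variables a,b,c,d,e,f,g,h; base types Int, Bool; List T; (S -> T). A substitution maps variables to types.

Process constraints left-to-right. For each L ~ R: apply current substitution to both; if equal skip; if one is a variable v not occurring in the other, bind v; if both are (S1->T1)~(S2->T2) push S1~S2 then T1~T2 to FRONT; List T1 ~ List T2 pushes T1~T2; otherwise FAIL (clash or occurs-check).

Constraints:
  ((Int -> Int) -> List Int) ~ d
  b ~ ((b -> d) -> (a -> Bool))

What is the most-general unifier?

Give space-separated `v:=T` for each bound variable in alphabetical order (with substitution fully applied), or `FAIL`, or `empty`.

Answer: FAIL

Derivation:
step 1: unify ((Int -> Int) -> List Int) ~ d  [subst: {-} | 1 pending]
  bind d := ((Int -> Int) -> List Int)
step 2: unify b ~ ((b -> ((Int -> Int) -> List Int)) -> (a -> Bool))  [subst: {d:=((Int -> Int) -> List Int)} | 0 pending]
  occurs-check fail: b in ((b -> ((Int -> Int) -> List Int)) -> (a -> Bool))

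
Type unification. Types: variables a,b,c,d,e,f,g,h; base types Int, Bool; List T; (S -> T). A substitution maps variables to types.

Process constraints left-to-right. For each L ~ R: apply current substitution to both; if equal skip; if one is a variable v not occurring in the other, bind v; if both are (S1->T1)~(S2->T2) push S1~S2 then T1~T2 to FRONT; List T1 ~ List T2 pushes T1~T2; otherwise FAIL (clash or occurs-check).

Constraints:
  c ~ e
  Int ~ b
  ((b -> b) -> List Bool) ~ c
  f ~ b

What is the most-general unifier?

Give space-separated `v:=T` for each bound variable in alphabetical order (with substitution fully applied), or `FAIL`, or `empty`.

Answer: b:=Int c:=((Int -> Int) -> List Bool) e:=((Int -> Int) -> List Bool) f:=Int

Derivation:
step 1: unify c ~ e  [subst: {-} | 3 pending]
  bind c := e
step 2: unify Int ~ b  [subst: {c:=e} | 2 pending]
  bind b := Int
step 3: unify ((Int -> Int) -> List Bool) ~ e  [subst: {c:=e, b:=Int} | 1 pending]
  bind e := ((Int -> Int) -> List Bool)
step 4: unify f ~ Int  [subst: {c:=e, b:=Int, e:=((Int -> Int) -> List Bool)} | 0 pending]
  bind f := Int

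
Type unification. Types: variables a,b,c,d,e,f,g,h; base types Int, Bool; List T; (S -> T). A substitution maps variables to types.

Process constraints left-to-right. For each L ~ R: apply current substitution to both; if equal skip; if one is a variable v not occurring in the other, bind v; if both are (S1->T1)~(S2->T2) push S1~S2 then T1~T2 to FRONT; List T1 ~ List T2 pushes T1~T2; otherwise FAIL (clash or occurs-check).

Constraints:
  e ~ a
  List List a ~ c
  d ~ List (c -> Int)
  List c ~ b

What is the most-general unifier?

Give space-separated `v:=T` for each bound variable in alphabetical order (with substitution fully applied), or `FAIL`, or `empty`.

Answer: b:=List List List a c:=List List a d:=List (List List a -> Int) e:=a

Derivation:
step 1: unify e ~ a  [subst: {-} | 3 pending]
  bind e := a
step 2: unify List List a ~ c  [subst: {e:=a} | 2 pending]
  bind c := List List a
step 3: unify d ~ List (List List a -> Int)  [subst: {e:=a, c:=List List a} | 1 pending]
  bind d := List (List List a -> Int)
step 4: unify List List List a ~ b  [subst: {e:=a, c:=List List a, d:=List (List List a -> Int)} | 0 pending]
  bind b := List List List a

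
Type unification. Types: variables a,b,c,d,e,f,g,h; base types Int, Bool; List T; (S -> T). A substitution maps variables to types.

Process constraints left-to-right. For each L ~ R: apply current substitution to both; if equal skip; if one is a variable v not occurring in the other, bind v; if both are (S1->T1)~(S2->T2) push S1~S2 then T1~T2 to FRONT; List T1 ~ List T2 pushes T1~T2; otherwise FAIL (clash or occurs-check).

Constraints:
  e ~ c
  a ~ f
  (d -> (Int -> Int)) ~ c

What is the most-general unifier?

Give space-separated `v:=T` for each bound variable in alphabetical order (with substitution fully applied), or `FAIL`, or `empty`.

step 1: unify e ~ c  [subst: {-} | 2 pending]
  bind e := c
step 2: unify a ~ f  [subst: {e:=c} | 1 pending]
  bind a := f
step 3: unify (d -> (Int -> Int)) ~ c  [subst: {e:=c, a:=f} | 0 pending]
  bind c := (d -> (Int -> Int))

Answer: a:=f c:=(d -> (Int -> Int)) e:=(d -> (Int -> Int))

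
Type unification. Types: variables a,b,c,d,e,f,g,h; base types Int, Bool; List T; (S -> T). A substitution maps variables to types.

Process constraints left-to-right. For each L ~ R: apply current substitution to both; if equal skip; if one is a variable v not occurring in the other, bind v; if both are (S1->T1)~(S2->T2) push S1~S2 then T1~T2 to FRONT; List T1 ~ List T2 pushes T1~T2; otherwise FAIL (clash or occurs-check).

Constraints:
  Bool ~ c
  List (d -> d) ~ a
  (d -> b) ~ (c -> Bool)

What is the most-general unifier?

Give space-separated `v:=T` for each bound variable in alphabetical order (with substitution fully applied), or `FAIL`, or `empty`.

Answer: a:=List (Bool -> Bool) b:=Bool c:=Bool d:=Bool

Derivation:
step 1: unify Bool ~ c  [subst: {-} | 2 pending]
  bind c := Bool
step 2: unify List (d -> d) ~ a  [subst: {c:=Bool} | 1 pending]
  bind a := List (d -> d)
step 3: unify (d -> b) ~ (Bool -> Bool)  [subst: {c:=Bool, a:=List (d -> d)} | 0 pending]
  -> decompose arrow: push d~Bool, b~Bool
step 4: unify d ~ Bool  [subst: {c:=Bool, a:=List (d -> d)} | 1 pending]
  bind d := Bool
step 5: unify b ~ Bool  [subst: {c:=Bool, a:=List (d -> d), d:=Bool} | 0 pending]
  bind b := Bool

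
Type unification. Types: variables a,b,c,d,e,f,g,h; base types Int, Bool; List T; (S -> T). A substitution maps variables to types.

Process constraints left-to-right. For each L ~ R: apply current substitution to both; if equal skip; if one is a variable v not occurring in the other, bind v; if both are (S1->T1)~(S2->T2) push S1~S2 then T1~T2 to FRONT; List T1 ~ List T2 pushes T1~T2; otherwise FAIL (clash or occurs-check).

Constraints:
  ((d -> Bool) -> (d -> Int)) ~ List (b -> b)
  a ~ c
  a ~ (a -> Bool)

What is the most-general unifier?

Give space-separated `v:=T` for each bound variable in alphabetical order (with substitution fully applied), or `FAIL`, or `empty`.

step 1: unify ((d -> Bool) -> (d -> Int)) ~ List (b -> b)  [subst: {-} | 2 pending]
  clash: ((d -> Bool) -> (d -> Int)) vs List (b -> b)

Answer: FAIL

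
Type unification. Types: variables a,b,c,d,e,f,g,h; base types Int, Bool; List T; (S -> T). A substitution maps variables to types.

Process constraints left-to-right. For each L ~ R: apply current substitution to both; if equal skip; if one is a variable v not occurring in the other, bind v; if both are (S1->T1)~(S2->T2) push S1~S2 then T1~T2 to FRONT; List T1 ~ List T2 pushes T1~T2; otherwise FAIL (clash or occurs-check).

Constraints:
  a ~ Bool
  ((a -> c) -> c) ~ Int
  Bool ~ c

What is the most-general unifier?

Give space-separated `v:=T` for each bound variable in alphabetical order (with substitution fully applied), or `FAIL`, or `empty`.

step 1: unify a ~ Bool  [subst: {-} | 2 pending]
  bind a := Bool
step 2: unify ((Bool -> c) -> c) ~ Int  [subst: {a:=Bool} | 1 pending]
  clash: ((Bool -> c) -> c) vs Int

Answer: FAIL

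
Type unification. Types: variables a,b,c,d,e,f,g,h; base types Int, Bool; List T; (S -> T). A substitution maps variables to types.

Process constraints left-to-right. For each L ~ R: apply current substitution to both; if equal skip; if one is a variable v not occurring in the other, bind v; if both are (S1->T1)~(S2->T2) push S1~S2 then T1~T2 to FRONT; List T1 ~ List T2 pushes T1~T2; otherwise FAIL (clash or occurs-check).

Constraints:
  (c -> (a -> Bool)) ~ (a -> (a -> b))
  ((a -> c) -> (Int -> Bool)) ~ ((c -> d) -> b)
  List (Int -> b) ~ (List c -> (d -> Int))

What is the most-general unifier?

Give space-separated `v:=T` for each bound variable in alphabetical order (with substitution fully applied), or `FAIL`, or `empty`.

Answer: FAIL

Derivation:
step 1: unify (c -> (a -> Bool)) ~ (a -> (a -> b))  [subst: {-} | 2 pending]
  -> decompose arrow: push c~a, (a -> Bool)~(a -> b)
step 2: unify c ~ a  [subst: {-} | 3 pending]
  bind c := a
step 3: unify (a -> Bool) ~ (a -> b)  [subst: {c:=a} | 2 pending]
  -> decompose arrow: push a~a, Bool~b
step 4: unify a ~ a  [subst: {c:=a} | 3 pending]
  -> identical, skip
step 5: unify Bool ~ b  [subst: {c:=a} | 2 pending]
  bind b := Bool
step 6: unify ((a -> a) -> (Int -> Bool)) ~ ((a -> d) -> Bool)  [subst: {c:=a, b:=Bool} | 1 pending]
  -> decompose arrow: push (a -> a)~(a -> d), (Int -> Bool)~Bool
step 7: unify (a -> a) ~ (a -> d)  [subst: {c:=a, b:=Bool} | 2 pending]
  -> decompose arrow: push a~a, a~d
step 8: unify a ~ a  [subst: {c:=a, b:=Bool} | 3 pending]
  -> identical, skip
step 9: unify a ~ d  [subst: {c:=a, b:=Bool} | 2 pending]
  bind a := d
step 10: unify (Int -> Bool) ~ Bool  [subst: {c:=a, b:=Bool, a:=d} | 1 pending]
  clash: (Int -> Bool) vs Bool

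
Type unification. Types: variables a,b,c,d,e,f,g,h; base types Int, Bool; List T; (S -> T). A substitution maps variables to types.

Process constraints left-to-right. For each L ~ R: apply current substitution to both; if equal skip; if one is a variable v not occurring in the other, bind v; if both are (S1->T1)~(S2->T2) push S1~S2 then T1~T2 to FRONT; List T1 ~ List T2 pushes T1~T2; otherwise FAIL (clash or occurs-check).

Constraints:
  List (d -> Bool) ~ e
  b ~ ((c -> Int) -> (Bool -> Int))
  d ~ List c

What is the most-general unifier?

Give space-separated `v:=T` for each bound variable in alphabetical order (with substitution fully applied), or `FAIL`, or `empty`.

step 1: unify List (d -> Bool) ~ e  [subst: {-} | 2 pending]
  bind e := List (d -> Bool)
step 2: unify b ~ ((c -> Int) -> (Bool -> Int))  [subst: {e:=List (d -> Bool)} | 1 pending]
  bind b := ((c -> Int) -> (Bool -> Int))
step 3: unify d ~ List c  [subst: {e:=List (d -> Bool), b:=((c -> Int) -> (Bool -> Int))} | 0 pending]
  bind d := List c

Answer: b:=((c -> Int) -> (Bool -> Int)) d:=List c e:=List (List c -> Bool)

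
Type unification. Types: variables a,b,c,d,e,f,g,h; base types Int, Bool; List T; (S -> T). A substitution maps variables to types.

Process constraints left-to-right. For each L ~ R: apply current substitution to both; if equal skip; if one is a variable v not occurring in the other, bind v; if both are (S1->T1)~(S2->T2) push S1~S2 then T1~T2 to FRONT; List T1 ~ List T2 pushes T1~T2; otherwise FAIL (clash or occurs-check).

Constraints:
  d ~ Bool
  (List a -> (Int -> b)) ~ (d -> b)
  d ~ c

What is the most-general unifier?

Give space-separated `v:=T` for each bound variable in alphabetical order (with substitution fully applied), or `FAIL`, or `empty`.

step 1: unify d ~ Bool  [subst: {-} | 2 pending]
  bind d := Bool
step 2: unify (List a -> (Int -> b)) ~ (Bool -> b)  [subst: {d:=Bool} | 1 pending]
  -> decompose arrow: push List a~Bool, (Int -> b)~b
step 3: unify List a ~ Bool  [subst: {d:=Bool} | 2 pending]
  clash: List a vs Bool

Answer: FAIL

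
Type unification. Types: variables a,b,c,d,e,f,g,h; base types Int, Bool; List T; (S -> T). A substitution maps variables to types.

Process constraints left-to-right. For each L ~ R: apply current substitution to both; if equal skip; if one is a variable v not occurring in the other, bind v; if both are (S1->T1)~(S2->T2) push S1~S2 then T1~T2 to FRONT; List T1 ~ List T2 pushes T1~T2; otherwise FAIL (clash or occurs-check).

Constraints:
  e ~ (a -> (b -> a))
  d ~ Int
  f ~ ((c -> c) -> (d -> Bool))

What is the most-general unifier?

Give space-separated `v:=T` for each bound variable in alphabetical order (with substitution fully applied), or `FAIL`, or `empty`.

step 1: unify e ~ (a -> (b -> a))  [subst: {-} | 2 pending]
  bind e := (a -> (b -> a))
step 2: unify d ~ Int  [subst: {e:=(a -> (b -> a))} | 1 pending]
  bind d := Int
step 3: unify f ~ ((c -> c) -> (Int -> Bool))  [subst: {e:=(a -> (b -> a)), d:=Int} | 0 pending]
  bind f := ((c -> c) -> (Int -> Bool))

Answer: d:=Int e:=(a -> (b -> a)) f:=((c -> c) -> (Int -> Bool))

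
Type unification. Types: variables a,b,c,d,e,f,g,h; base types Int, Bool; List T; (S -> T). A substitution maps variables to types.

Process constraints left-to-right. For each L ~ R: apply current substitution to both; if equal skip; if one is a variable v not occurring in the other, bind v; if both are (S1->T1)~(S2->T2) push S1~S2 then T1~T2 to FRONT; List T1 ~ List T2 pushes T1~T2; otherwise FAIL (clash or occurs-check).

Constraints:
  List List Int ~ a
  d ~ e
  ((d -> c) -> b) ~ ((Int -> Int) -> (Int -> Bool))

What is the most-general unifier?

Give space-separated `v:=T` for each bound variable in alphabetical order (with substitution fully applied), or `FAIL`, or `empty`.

Answer: a:=List List Int b:=(Int -> Bool) c:=Int d:=Int e:=Int

Derivation:
step 1: unify List List Int ~ a  [subst: {-} | 2 pending]
  bind a := List List Int
step 2: unify d ~ e  [subst: {a:=List List Int} | 1 pending]
  bind d := e
step 3: unify ((e -> c) -> b) ~ ((Int -> Int) -> (Int -> Bool))  [subst: {a:=List List Int, d:=e} | 0 pending]
  -> decompose arrow: push (e -> c)~(Int -> Int), b~(Int -> Bool)
step 4: unify (e -> c) ~ (Int -> Int)  [subst: {a:=List List Int, d:=e} | 1 pending]
  -> decompose arrow: push e~Int, c~Int
step 5: unify e ~ Int  [subst: {a:=List List Int, d:=e} | 2 pending]
  bind e := Int
step 6: unify c ~ Int  [subst: {a:=List List Int, d:=e, e:=Int} | 1 pending]
  bind c := Int
step 7: unify b ~ (Int -> Bool)  [subst: {a:=List List Int, d:=e, e:=Int, c:=Int} | 0 pending]
  bind b := (Int -> Bool)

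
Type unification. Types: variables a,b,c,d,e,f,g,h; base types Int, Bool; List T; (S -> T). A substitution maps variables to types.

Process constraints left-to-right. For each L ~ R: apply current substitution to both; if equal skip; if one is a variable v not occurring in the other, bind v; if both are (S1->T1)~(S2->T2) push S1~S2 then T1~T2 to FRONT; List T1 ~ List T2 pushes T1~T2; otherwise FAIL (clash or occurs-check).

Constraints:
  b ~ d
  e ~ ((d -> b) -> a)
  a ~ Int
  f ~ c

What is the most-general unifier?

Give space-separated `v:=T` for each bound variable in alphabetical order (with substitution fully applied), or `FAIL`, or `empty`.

step 1: unify b ~ d  [subst: {-} | 3 pending]
  bind b := d
step 2: unify e ~ ((d -> d) -> a)  [subst: {b:=d} | 2 pending]
  bind e := ((d -> d) -> a)
step 3: unify a ~ Int  [subst: {b:=d, e:=((d -> d) -> a)} | 1 pending]
  bind a := Int
step 4: unify f ~ c  [subst: {b:=d, e:=((d -> d) -> a), a:=Int} | 0 pending]
  bind f := c

Answer: a:=Int b:=d e:=((d -> d) -> Int) f:=c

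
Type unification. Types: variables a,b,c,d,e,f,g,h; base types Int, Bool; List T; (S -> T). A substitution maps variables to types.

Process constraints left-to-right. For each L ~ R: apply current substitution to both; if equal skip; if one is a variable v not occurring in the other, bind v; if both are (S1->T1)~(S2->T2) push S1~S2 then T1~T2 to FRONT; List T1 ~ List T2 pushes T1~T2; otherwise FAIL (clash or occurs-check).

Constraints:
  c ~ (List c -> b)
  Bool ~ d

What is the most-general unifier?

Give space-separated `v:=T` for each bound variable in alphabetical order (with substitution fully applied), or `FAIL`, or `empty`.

Answer: FAIL

Derivation:
step 1: unify c ~ (List c -> b)  [subst: {-} | 1 pending]
  occurs-check fail: c in (List c -> b)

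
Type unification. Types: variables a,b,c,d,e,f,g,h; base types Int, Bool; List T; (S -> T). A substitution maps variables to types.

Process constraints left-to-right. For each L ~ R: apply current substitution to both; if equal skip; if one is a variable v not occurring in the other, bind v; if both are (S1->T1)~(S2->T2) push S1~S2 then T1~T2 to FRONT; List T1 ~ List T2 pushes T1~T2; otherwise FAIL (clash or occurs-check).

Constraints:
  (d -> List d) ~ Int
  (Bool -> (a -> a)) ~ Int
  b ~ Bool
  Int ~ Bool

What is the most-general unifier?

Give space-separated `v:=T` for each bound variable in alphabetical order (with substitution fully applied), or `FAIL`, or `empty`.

step 1: unify (d -> List d) ~ Int  [subst: {-} | 3 pending]
  clash: (d -> List d) vs Int

Answer: FAIL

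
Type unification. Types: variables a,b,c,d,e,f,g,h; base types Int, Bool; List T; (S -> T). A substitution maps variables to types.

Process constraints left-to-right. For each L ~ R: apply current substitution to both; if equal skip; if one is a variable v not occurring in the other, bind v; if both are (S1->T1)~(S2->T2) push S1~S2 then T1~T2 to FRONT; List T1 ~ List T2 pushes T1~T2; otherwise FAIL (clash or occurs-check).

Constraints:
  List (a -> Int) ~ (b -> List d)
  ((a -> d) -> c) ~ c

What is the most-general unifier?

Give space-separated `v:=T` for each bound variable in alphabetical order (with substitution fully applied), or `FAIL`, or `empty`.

Answer: FAIL

Derivation:
step 1: unify List (a -> Int) ~ (b -> List d)  [subst: {-} | 1 pending]
  clash: List (a -> Int) vs (b -> List d)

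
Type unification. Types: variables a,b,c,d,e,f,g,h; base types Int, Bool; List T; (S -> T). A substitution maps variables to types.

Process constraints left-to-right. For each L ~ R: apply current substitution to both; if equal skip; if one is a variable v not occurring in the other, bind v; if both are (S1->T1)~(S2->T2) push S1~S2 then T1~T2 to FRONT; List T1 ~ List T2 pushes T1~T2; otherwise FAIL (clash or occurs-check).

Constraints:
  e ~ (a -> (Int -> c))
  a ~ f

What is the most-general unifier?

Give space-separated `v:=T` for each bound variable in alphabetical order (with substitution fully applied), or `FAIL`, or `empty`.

Answer: a:=f e:=(f -> (Int -> c))

Derivation:
step 1: unify e ~ (a -> (Int -> c))  [subst: {-} | 1 pending]
  bind e := (a -> (Int -> c))
step 2: unify a ~ f  [subst: {e:=(a -> (Int -> c))} | 0 pending]
  bind a := f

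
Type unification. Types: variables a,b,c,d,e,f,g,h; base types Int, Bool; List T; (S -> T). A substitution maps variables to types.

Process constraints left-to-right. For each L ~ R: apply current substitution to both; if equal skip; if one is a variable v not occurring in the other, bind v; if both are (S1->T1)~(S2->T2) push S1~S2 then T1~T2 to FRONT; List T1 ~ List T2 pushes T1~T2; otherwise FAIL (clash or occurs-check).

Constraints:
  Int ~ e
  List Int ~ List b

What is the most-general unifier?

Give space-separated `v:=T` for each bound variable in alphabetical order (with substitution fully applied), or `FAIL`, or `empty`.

Answer: b:=Int e:=Int

Derivation:
step 1: unify Int ~ e  [subst: {-} | 1 pending]
  bind e := Int
step 2: unify List Int ~ List b  [subst: {e:=Int} | 0 pending]
  -> decompose List: push Int~b
step 3: unify Int ~ b  [subst: {e:=Int} | 0 pending]
  bind b := Int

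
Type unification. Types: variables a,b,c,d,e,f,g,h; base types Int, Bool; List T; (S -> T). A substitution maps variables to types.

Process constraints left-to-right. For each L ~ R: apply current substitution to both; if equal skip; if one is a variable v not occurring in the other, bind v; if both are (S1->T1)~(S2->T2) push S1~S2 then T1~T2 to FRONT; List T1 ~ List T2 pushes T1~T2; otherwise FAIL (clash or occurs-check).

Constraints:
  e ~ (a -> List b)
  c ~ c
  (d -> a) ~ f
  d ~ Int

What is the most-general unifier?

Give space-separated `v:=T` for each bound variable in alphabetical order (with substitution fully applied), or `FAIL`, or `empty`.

Answer: d:=Int e:=(a -> List b) f:=(Int -> a)

Derivation:
step 1: unify e ~ (a -> List b)  [subst: {-} | 3 pending]
  bind e := (a -> List b)
step 2: unify c ~ c  [subst: {e:=(a -> List b)} | 2 pending]
  -> identical, skip
step 3: unify (d -> a) ~ f  [subst: {e:=(a -> List b)} | 1 pending]
  bind f := (d -> a)
step 4: unify d ~ Int  [subst: {e:=(a -> List b), f:=(d -> a)} | 0 pending]
  bind d := Int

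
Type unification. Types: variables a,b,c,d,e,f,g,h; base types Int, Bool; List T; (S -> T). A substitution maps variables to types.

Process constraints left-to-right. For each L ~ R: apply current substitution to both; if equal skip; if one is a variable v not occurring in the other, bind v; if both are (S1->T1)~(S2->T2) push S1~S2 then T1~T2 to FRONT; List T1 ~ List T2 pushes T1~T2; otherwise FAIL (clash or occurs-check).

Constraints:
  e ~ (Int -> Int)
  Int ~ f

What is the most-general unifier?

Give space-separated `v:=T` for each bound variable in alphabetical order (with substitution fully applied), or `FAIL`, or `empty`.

Answer: e:=(Int -> Int) f:=Int

Derivation:
step 1: unify e ~ (Int -> Int)  [subst: {-} | 1 pending]
  bind e := (Int -> Int)
step 2: unify Int ~ f  [subst: {e:=(Int -> Int)} | 0 pending]
  bind f := Int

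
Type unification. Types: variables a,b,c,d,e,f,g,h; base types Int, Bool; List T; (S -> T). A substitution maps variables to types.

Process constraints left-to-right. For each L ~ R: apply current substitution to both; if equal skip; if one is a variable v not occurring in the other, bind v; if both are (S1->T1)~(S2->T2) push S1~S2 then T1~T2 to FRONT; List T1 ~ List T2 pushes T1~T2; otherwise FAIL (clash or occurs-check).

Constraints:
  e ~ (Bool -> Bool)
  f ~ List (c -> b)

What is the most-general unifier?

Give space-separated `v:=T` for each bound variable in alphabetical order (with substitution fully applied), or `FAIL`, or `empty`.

Answer: e:=(Bool -> Bool) f:=List (c -> b)

Derivation:
step 1: unify e ~ (Bool -> Bool)  [subst: {-} | 1 pending]
  bind e := (Bool -> Bool)
step 2: unify f ~ List (c -> b)  [subst: {e:=(Bool -> Bool)} | 0 pending]
  bind f := List (c -> b)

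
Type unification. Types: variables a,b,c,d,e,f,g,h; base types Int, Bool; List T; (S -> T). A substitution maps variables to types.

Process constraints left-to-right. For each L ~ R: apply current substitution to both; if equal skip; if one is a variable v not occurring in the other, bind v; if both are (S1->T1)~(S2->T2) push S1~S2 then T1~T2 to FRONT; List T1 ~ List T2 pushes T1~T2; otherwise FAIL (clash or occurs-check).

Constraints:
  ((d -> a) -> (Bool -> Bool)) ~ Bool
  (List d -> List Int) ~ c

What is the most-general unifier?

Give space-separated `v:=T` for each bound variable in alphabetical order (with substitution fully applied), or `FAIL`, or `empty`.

Answer: FAIL

Derivation:
step 1: unify ((d -> a) -> (Bool -> Bool)) ~ Bool  [subst: {-} | 1 pending]
  clash: ((d -> a) -> (Bool -> Bool)) vs Bool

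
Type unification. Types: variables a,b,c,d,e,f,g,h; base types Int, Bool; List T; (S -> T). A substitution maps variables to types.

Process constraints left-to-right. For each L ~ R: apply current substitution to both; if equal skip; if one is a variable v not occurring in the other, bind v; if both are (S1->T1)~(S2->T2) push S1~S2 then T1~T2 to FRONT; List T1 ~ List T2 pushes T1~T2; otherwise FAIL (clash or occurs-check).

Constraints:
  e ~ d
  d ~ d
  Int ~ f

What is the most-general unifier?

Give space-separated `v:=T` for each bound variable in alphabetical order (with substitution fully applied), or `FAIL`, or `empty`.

Answer: e:=d f:=Int

Derivation:
step 1: unify e ~ d  [subst: {-} | 2 pending]
  bind e := d
step 2: unify d ~ d  [subst: {e:=d} | 1 pending]
  -> identical, skip
step 3: unify Int ~ f  [subst: {e:=d} | 0 pending]
  bind f := Int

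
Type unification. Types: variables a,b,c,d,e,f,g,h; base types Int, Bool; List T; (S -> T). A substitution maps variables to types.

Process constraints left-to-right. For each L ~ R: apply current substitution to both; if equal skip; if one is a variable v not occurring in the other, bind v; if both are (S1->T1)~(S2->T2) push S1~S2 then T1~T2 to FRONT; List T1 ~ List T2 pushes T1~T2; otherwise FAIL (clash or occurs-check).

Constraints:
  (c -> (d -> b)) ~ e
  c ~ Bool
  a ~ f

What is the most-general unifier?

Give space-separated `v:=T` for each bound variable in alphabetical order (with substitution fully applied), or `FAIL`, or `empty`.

Answer: a:=f c:=Bool e:=(Bool -> (d -> b))

Derivation:
step 1: unify (c -> (d -> b)) ~ e  [subst: {-} | 2 pending]
  bind e := (c -> (d -> b))
step 2: unify c ~ Bool  [subst: {e:=(c -> (d -> b))} | 1 pending]
  bind c := Bool
step 3: unify a ~ f  [subst: {e:=(c -> (d -> b)), c:=Bool} | 0 pending]
  bind a := f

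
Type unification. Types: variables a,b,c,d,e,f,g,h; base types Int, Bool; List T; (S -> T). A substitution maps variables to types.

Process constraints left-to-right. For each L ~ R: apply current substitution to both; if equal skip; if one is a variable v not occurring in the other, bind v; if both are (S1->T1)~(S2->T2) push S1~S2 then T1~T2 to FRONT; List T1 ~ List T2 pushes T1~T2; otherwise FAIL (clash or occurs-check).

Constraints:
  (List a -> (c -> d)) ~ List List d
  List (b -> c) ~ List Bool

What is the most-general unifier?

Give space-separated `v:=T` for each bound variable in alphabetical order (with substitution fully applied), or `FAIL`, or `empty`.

step 1: unify (List a -> (c -> d)) ~ List List d  [subst: {-} | 1 pending]
  clash: (List a -> (c -> d)) vs List List d

Answer: FAIL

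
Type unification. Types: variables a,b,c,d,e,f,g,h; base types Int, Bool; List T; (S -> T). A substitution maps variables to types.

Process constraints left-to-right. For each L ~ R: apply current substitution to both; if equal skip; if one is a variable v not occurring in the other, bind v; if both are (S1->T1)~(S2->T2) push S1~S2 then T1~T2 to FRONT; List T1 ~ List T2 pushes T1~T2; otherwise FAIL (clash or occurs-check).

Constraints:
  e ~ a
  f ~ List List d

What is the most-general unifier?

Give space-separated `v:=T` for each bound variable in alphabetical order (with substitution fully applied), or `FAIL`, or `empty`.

Answer: e:=a f:=List List d

Derivation:
step 1: unify e ~ a  [subst: {-} | 1 pending]
  bind e := a
step 2: unify f ~ List List d  [subst: {e:=a} | 0 pending]
  bind f := List List d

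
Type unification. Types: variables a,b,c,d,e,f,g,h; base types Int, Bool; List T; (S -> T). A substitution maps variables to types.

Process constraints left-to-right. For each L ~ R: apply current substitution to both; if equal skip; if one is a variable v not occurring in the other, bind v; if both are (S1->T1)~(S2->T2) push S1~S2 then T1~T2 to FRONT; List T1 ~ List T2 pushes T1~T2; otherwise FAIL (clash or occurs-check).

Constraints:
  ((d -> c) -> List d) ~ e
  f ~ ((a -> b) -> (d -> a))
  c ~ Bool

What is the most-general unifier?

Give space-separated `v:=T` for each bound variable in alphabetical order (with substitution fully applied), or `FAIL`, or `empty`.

step 1: unify ((d -> c) -> List d) ~ e  [subst: {-} | 2 pending]
  bind e := ((d -> c) -> List d)
step 2: unify f ~ ((a -> b) -> (d -> a))  [subst: {e:=((d -> c) -> List d)} | 1 pending]
  bind f := ((a -> b) -> (d -> a))
step 3: unify c ~ Bool  [subst: {e:=((d -> c) -> List d), f:=((a -> b) -> (d -> a))} | 0 pending]
  bind c := Bool

Answer: c:=Bool e:=((d -> Bool) -> List d) f:=((a -> b) -> (d -> a))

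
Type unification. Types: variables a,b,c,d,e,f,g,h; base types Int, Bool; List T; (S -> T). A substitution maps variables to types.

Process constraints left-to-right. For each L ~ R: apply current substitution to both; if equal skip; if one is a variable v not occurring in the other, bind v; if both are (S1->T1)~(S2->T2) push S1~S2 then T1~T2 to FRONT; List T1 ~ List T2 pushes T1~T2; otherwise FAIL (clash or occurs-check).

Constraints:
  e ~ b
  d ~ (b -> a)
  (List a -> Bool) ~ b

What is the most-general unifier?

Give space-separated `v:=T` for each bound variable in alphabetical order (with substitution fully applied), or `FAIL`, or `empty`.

Answer: b:=(List a -> Bool) d:=((List a -> Bool) -> a) e:=(List a -> Bool)

Derivation:
step 1: unify e ~ b  [subst: {-} | 2 pending]
  bind e := b
step 2: unify d ~ (b -> a)  [subst: {e:=b} | 1 pending]
  bind d := (b -> a)
step 3: unify (List a -> Bool) ~ b  [subst: {e:=b, d:=(b -> a)} | 0 pending]
  bind b := (List a -> Bool)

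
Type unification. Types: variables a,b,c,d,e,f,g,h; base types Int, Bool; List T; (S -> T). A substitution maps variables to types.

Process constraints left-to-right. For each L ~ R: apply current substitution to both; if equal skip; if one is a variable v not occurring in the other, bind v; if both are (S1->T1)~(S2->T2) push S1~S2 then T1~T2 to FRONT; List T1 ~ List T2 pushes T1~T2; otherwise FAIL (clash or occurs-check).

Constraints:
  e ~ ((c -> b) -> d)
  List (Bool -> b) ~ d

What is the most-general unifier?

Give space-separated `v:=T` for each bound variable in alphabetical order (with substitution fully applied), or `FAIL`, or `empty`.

step 1: unify e ~ ((c -> b) -> d)  [subst: {-} | 1 pending]
  bind e := ((c -> b) -> d)
step 2: unify List (Bool -> b) ~ d  [subst: {e:=((c -> b) -> d)} | 0 pending]
  bind d := List (Bool -> b)

Answer: d:=List (Bool -> b) e:=((c -> b) -> List (Bool -> b))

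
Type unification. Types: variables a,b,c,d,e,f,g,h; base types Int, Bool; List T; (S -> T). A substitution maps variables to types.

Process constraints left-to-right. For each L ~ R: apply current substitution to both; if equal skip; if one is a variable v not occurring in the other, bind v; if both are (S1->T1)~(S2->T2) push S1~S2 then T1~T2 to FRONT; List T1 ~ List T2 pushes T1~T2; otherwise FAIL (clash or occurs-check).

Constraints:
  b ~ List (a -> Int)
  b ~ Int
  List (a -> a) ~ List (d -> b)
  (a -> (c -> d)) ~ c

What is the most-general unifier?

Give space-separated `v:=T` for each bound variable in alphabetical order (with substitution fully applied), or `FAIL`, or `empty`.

step 1: unify b ~ List (a -> Int)  [subst: {-} | 3 pending]
  bind b := List (a -> Int)
step 2: unify List (a -> Int) ~ Int  [subst: {b:=List (a -> Int)} | 2 pending]
  clash: List (a -> Int) vs Int

Answer: FAIL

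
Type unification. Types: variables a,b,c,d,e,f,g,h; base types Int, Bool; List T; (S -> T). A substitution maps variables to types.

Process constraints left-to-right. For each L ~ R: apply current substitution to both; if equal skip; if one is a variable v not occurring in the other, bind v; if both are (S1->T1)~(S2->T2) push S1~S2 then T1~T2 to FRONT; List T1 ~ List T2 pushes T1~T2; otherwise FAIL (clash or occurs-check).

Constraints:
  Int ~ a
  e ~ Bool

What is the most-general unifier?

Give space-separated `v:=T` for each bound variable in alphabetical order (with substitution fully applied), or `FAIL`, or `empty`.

step 1: unify Int ~ a  [subst: {-} | 1 pending]
  bind a := Int
step 2: unify e ~ Bool  [subst: {a:=Int} | 0 pending]
  bind e := Bool

Answer: a:=Int e:=Bool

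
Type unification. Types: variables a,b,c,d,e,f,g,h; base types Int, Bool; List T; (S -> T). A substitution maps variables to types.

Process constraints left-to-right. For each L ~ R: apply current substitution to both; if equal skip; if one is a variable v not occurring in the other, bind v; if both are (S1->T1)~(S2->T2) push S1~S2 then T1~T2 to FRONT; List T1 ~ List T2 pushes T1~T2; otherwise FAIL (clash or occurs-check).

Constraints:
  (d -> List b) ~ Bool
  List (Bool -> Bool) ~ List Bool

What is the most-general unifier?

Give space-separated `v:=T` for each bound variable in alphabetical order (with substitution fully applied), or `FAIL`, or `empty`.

step 1: unify (d -> List b) ~ Bool  [subst: {-} | 1 pending]
  clash: (d -> List b) vs Bool

Answer: FAIL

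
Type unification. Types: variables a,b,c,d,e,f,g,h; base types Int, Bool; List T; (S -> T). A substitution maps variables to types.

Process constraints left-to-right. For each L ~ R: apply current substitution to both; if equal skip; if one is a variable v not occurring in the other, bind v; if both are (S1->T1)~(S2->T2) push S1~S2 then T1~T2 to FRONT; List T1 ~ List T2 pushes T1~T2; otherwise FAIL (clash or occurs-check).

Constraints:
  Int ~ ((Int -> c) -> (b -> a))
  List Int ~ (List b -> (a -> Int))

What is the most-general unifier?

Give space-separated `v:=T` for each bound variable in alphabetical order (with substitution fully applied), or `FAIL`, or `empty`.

step 1: unify Int ~ ((Int -> c) -> (b -> a))  [subst: {-} | 1 pending]
  clash: Int vs ((Int -> c) -> (b -> a))

Answer: FAIL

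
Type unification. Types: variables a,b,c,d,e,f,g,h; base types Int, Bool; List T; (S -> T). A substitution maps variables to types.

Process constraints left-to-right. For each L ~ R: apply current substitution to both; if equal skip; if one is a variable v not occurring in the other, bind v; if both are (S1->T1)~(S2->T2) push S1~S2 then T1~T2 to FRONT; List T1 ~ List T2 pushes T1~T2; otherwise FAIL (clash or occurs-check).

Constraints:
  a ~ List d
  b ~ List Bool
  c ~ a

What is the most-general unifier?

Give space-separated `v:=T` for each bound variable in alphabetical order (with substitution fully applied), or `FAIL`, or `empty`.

step 1: unify a ~ List d  [subst: {-} | 2 pending]
  bind a := List d
step 2: unify b ~ List Bool  [subst: {a:=List d} | 1 pending]
  bind b := List Bool
step 3: unify c ~ List d  [subst: {a:=List d, b:=List Bool} | 0 pending]
  bind c := List d

Answer: a:=List d b:=List Bool c:=List d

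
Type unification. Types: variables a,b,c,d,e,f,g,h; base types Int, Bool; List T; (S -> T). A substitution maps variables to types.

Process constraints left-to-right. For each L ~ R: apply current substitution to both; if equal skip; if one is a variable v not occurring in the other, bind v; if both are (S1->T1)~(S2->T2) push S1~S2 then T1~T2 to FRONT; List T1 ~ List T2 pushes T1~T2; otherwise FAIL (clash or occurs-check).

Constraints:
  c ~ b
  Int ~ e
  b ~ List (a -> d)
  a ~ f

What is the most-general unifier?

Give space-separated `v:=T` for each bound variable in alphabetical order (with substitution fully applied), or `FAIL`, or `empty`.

Answer: a:=f b:=List (f -> d) c:=List (f -> d) e:=Int

Derivation:
step 1: unify c ~ b  [subst: {-} | 3 pending]
  bind c := b
step 2: unify Int ~ e  [subst: {c:=b} | 2 pending]
  bind e := Int
step 3: unify b ~ List (a -> d)  [subst: {c:=b, e:=Int} | 1 pending]
  bind b := List (a -> d)
step 4: unify a ~ f  [subst: {c:=b, e:=Int, b:=List (a -> d)} | 0 pending]
  bind a := f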